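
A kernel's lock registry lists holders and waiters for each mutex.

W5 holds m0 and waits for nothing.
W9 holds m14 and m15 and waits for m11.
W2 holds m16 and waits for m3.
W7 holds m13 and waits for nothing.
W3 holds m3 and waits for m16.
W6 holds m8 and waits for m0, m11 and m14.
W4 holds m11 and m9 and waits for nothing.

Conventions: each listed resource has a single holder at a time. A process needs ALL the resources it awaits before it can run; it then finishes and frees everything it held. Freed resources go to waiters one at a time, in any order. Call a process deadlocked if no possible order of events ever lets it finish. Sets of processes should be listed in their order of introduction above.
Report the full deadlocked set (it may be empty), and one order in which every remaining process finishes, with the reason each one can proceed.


Deadlocked set: W2 and W3.
Key observation: the waits loop around W2 -> W3 -> W2 with no way out; no other process is dragged down with it.
One completion order for the rest: W7, W4, W5, W9, W6.
Step-by-step check:
  W7: no waits; runs immediately, freeing m13
  W4: no waits; runs immediately, freeing m11 and m9
  W5: no waits; runs immediately, freeing m0
  run W9 (all its waits — m11 — are resolved); releases m14 and m15
  run W6 (all its waits — m0, m11 and m14 — are resolved); releases m8


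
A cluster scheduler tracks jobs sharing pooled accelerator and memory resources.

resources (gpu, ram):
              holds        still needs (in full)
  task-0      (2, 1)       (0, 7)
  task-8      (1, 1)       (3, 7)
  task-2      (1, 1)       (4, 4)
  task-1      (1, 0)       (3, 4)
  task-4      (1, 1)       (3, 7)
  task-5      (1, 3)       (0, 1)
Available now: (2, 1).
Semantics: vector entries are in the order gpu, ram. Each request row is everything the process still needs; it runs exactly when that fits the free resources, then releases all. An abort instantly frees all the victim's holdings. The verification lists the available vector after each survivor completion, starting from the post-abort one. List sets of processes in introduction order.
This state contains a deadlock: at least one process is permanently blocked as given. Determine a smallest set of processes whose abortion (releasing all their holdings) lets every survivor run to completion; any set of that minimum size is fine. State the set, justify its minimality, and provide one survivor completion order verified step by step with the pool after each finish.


Abort task-0 and task-4.
Key observation: task-8 had no path to completion before; after the abort of task-0 and task-4 ((3, 2) returned), step 3 is where it fits.
Why nothing smaller works — every single abort fails: task-0 alone leaves task-8 blocked (short on ram); task-8 alone leaves task-0 blocked (short on ram); task-2 alone leaves task-0 blocked (short on ram); task-1 alone leaves task-0 blocked (short on ram); task-4 alone leaves task-0 blocked (short on ram); task-5 alone leaves task-0 blocked (short on ram).
Survivors finish in the order: task-5, task-2, task-8, task-1. Check, step by step (pool after the aborts first):
  pool = (5, 3)
  run task-5 (needs (0, 1), free (5, 3)); after release of (1, 3) the pool is (6, 6)
  run task-2 (needs (4, 4), free (6, 6)); after release of (1, 1) the pool is (7, 7)
  run task-8 (needs (3, 7), free (7, 7)); after release of (1, 1) the pool is (8, 8)
  run task-1 (needs (3, 4), free (8, 8)); after release of (1, 0) the pool is (9, 8)


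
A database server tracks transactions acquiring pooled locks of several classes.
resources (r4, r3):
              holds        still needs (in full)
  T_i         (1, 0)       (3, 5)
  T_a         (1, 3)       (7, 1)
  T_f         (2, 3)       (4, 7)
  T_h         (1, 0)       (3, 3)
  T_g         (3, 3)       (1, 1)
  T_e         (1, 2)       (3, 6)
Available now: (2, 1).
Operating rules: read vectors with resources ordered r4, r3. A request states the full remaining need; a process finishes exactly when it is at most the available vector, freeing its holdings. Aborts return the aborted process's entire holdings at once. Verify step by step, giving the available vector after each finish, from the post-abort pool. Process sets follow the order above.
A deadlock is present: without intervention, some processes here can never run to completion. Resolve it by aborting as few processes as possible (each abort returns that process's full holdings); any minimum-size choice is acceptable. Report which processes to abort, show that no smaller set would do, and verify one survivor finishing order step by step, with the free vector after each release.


Minimum abort set: T_i.
Key observation: the deadlocked T_a becomes finishable only because T_i released (1, 0); it completes at step 3 below.
No smaller set exists: with zero aborts the deadlock remains.
The survivors complete as T_g, T_h, T_a, T_e, T_f. Step-by-step check (starting from the post-abort pool):
  pool = (3, 1)
  run T_g (needs (1, 1), free (3, 1)); after release of (3, 3) the pool is (6, 4)
  run T_h (needs (3, 3), free (6, 4)); after release of (1, 0) the pool is (7, 4)
  run T_a (needs (7, 1), free (7, 4)); after release of (1, 3) the pool is (8, 7)
  run T_e (needs (3, 6), free (8, 7)); after release of (1, 2) the pool is (9, 9)
  run T_f (needs (4, 7), free (9, 9)); after release of (2, 3) the pool is (11, 12)


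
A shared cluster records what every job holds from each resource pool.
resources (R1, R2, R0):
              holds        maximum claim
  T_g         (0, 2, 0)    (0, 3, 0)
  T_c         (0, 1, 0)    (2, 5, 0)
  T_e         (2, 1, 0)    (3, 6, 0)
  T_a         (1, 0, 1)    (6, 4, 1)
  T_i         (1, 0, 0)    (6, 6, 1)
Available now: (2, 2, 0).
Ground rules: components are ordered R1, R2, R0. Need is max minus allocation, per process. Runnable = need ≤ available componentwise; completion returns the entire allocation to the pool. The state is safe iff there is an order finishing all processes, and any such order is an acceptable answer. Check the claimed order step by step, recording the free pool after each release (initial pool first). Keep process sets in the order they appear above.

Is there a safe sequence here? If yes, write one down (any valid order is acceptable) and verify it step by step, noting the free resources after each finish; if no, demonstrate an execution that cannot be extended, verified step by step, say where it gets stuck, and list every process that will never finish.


The state is UNSAFE.
Key observation: no order helps: past T_g, T_c, T_e, the free pool tops out at (4, 6, 0), below what each blocked process needs in R1.
A maximal execution: T_g, T_c, T_e — then nothing else fits. Step-by-step check:
  pool = (2, 2, 0)
  T_g needs (0, 1, 0) <= (2, 2, 0) -> finishes; pool += (0, 2, 0) = (2, 4, 0)
  T_c needs (2, 4, 0) <= (2, 4, 0) -> finishes; pool += (0, 1, 0) = (2, 5, 0)
  T_e needs (1, 5, 0) <= (2, 5, 0) -> finishes; pool += (2, 1, 0) = (4, 6, 0)
  T_a still needs (5, 4, 0) but only (4, 6, 0) is free — short on R1
  T_i still needs (5, 6, 1) but only (4, 6, 0) is free — short on R1 and R0
Permanently blocked: T_a and T_i.


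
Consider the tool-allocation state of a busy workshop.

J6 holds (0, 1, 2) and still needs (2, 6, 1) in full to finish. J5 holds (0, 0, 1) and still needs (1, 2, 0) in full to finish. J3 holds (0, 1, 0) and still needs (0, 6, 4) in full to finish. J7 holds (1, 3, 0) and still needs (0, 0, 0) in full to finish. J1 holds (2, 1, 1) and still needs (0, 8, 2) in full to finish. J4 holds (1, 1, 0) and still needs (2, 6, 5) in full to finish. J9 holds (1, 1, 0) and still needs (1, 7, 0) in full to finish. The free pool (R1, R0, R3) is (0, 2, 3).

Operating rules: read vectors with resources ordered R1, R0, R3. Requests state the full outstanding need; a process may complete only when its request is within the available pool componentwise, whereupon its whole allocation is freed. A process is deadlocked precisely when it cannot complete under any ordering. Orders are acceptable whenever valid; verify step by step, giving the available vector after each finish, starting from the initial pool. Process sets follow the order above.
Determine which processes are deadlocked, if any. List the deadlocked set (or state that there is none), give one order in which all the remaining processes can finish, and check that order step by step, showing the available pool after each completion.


Deadlocked set: J6, J3, J1, J4 and J9.
Key observation: once J7, J5 finish, the pool peaks at (1, 5, 4) — and every remaining process still needs more R0 than that.
A valid finishing order for the others: J7, J5. Verifying each step:
  pool = (0, 2, 3)
  J7: need (0, 0, 0) fits (0, 2, 3); releases (1, 3, 0), pool now (1, 5, 3)
  J5: need (1, 2, 0) fits (1, 5, 3); releases (0, 0, 1), pool now (1, 5, 4)
The stuck group stays short no matter what:
  blocked: J6 wants (2, 6, 1), pool (1, 5, 4) — not enough R1 and R0
  blocked: J3 wants (0, 6, 4), pool (1, 5, 4) — not enough R0
  blocked: J1 wants (0, 8, 2), pool (1, 5, 4) — not enough R0
  blocked: J4 wants (2, 6, 5), pool (1, 5, 4) — not enough R1, R0 and R3
  blocked: J9 wants (1, 7, 0), pool (1, 5, 4) — not enough R0


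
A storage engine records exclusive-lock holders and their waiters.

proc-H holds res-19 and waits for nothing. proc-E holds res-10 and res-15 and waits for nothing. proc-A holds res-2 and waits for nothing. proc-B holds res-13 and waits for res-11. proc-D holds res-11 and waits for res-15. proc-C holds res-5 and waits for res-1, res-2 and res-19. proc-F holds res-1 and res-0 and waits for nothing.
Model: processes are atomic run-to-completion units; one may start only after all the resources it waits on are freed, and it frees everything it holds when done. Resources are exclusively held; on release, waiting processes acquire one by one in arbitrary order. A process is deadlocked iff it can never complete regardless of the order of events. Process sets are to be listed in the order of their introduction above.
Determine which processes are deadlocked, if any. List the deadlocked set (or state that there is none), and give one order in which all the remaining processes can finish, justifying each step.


The deadlocked set is empty.
Key observation: although several processes wait, no cycle exists — each chain bottoms out at a free runner.
One completion order for the rest: proc-E, proc-H, proc-D, proc-A, proc-B, proc-F, proc-C.
Step-by-step check:
  proc-E: no waits; runs immediately, freeing res-10 and res-15
  proc-H: no waits; runs immediately, freeing res-19
  proc-D waits on res-15 — all released -> runs and releases res-11
  proc-A: no waits; runs immediately, freeing res-2
  proc-B waits on res-11 — all released -> runs and releases res-13
  proc-F: no waits; runs immediately, freeing res-1 and res-0
  proc-C waits on res-1, res-2 and res-19 — all released -> runs and releases res-5


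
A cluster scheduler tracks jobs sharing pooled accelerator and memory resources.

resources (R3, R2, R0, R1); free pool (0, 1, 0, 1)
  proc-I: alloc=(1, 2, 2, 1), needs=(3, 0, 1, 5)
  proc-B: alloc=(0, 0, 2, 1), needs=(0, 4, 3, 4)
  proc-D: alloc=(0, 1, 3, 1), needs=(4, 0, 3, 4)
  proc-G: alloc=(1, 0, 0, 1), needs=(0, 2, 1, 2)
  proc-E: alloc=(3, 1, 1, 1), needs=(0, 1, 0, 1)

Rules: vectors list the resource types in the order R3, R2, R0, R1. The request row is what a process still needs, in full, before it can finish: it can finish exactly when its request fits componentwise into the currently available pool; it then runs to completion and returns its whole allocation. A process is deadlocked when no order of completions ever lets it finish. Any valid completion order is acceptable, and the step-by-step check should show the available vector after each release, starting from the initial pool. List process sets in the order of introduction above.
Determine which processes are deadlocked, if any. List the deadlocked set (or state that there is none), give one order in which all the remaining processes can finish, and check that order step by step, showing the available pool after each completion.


Deadlocked: proc-I, proc-B and proc-D.
Key observation: the wall is R1: completing proc-E, proc-G brings the pool only to (4, 2, 1, 3), and all the rest need more.
A valid finishing order for the others: proc-E, proc-G. Verifying each step:
  pool = (0, 1, 0, 1)
  proc-E: need (0, 1, 0, 1) fits (0, 1, 0, 1); releases (3, 1, 1, 1), pool now (3, 2, 1, 2)
  proc-G: need (0, 2, 1, 2) fits (3, 2, 1, 2); releases (1, 0, 0, 1), pool now (4, 2, 1, 3)
The stuck group stays short no matter what:
  proc-I cannot run: need (3, 0, 1, 5) vs free (4, 2, 1, 3) (insufficient R1)
  proc-B cannot run: need (0, 4, 3, 4) vs free (4, 2, 1, 3) (insufficient R2, R0 and R1)
  proc-D cannot run: need (4, 0, 3, 4) vs free (4, 2, 1, 3) (insufficient R0 and R1)


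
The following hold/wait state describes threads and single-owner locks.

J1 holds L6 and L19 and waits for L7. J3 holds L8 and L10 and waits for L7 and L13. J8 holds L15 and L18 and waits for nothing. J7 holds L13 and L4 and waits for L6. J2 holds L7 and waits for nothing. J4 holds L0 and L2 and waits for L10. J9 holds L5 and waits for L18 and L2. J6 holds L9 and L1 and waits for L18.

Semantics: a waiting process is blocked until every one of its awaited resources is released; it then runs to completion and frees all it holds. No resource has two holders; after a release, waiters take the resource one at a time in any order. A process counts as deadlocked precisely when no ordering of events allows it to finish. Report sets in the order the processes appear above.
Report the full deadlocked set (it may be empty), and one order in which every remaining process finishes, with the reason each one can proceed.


Nothing here is deadlocked.
Key observation: the waits form no ring: some process can always run, and its releases unblock the others one by one.
One completion order for the rest: J2, J1, J7, J3, J4, J8, J6, J9.
Check, step by step:
  run J2 (it waits on nothing); releases L7
  J1 waits on L7 — all released -> runs and releases L6 and L19
  J7 waits on L6 — all released -> runs and releases L13 and L4
  J3 waits on L7 and L13 — all released -> runs and releases L8 and L10
  J4 waits on L10 — all released -> runs and releases L0 and L2
  run J8 (it waits on nothing); releases L15 and L18
  J6 waits on L18 — all released -> runs and releases L9 and L1
  J9 waits on L18 and L2 — all released -> runs and releases L5


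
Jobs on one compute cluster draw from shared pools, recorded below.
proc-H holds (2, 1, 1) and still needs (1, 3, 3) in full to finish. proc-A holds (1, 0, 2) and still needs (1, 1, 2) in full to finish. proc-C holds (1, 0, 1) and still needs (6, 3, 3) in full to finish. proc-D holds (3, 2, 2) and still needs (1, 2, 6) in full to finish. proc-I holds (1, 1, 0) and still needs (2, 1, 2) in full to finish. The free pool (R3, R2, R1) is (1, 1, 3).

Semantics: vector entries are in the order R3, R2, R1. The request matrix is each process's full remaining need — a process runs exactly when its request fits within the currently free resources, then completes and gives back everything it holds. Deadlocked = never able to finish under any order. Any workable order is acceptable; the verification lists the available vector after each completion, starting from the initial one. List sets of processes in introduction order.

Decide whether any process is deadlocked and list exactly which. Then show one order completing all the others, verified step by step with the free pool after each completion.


Deadlocked set: proc-H, proc-C and proc-D.
Key observation: after proc-A, proc-I the pool peaks at (3, 2, 5), and each blocked process is short somewhere: proc-H on R2; proc-C on R3, R2; proc-D on R1.
One completion order for the rest: proc-A, proc-I. Check, step by step:
  pool = (1, 1, 3)
  proc-A needs (1, 1, 2) <= (1, 1, 3) -> finishes; pool += (1, 0, 2) = (2, 1, 5)
  proc-I needs (2, 1, 2) <= (2, 1, 5) -> finishes; pool += (1, 1, 0) = (3, 2, 5)
The stuck group stays short no matter what:
  blocked: proc-H wants (1, 3, 3), pool (3, 2, 5) — not enough R2
  blocked: proc-C wants (6, 3, 3), pool (3, 2, 5) — not enough R3 and R2
  blocked: proc-D wants (1, 2, 6), pool (3, 2, 5) — not enough R1


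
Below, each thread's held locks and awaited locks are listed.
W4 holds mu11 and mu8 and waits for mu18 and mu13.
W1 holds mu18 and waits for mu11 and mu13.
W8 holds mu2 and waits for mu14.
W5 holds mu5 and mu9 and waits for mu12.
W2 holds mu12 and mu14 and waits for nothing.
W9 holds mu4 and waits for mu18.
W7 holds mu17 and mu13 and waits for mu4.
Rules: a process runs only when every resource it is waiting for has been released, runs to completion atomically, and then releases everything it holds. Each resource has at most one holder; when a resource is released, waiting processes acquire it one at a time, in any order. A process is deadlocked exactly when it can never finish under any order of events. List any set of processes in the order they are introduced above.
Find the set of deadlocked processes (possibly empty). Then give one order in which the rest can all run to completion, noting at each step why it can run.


The deadlocked set is W4, W1, W9 and W7.
Key observation: the cycle W4 -> W1 -> W4 can never break — each member waits on the next; W9 and W7 are caught in further circular waits.
A valid finishing order for the others: W2, W8, W5.
Check, step by step:
  run W2 (it waits on nothing); releases mu12 and mu14
  W8: everything it awaited (mu14) is free; runs, freeing mu2
  W5: everything it awaited (mu12) is free; runs, freeing mu5 and mu9


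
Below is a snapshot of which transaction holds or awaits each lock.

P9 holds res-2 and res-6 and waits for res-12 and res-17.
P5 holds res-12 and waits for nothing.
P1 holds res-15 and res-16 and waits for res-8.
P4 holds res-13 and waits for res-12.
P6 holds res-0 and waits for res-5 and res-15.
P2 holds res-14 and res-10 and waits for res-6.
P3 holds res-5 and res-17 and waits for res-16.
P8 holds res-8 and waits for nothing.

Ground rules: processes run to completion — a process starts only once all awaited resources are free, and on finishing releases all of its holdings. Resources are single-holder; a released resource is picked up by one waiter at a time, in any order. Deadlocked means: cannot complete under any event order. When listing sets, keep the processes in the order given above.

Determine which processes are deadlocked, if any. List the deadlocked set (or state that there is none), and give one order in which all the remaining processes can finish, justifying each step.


The deadlocked set is empty.
Key observation: the wait relation is loop-free; peeling off processes with no waits unwinds the whole state.
A valid finishing order for the others: P8, P1, P3, P6, P5, P9, P2, P4.
Walking it through:
  P8 waits on nothing -> runs at once and releases res-8
  P1: everything it awaited (res-8) is free; runs, freeing res-15 and res-16
  P3: everything it awaited (res-16) is free; runs, freeing res-5 and res-17
  P6: everything it awaited (res-5 and res-15) is free; runs, freeing res-0
  P5 waits on nothing -> runs at once and releases res-12
  P9: everything it awaited (res-12 and res-17) is free; runs, freeing res-2 and res-6
  P2: everything it awaited (res-6) is free; runs, freeing res-14 and res-10
  P4: everything it awaited (res-12) is free; runs, freeing res-13


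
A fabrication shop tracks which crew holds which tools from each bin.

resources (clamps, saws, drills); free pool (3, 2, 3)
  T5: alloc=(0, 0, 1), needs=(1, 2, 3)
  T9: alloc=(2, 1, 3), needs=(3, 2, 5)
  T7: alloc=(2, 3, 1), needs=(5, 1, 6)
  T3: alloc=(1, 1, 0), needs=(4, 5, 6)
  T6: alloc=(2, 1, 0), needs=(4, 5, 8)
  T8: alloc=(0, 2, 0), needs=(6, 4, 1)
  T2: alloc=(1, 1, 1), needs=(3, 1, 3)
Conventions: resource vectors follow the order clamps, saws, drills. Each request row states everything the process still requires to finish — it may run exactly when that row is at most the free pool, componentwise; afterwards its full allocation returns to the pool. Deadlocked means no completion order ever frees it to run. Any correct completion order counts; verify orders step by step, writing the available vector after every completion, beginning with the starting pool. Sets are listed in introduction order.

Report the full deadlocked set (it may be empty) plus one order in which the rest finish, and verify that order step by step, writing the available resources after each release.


Nothing here is deadlocked.
Key observation: T5 leads a chain of completions in which each release enables another process.
A valid finishing order for the others: T5, T2, T9, T8, T6, T3, T7. Step-by-step check:
  pool = (3, 2, 3)
  run T5 (needs (1, 2, 3), free (3, 2, 3)); after release of (0, 0, 1) the pool is (3, 2, 4)
  run T2 (needs (3, 1, 3), free (3, 2, 4)); after release of (1, 1, 1) the pool is (4, 3, 5)
  run T9 (needs (3, 2, 5), free (4, 3, 5)); after release of (2, 1, 3) the pool is (6, 4, 8)
  run T8 (needs (6, 4, 1), free (6, 4, 8)); after release of (0, 2, 0) the pool is (6, 6, 8)
  run T6 (needs (4, 5, 8), free (6, 6, 8)); after release of (2, 1, 0) the pool is (8, 7, 8)
  run T3 (needs (4, 5, 6), free (8, 7, 8)); after release of (1, 1, 0) the pool is (9, 8, 8)
  run T7 (needs (5, 1, 6), free (9, 8, 8)); after release of (2, 3, 1) the pool is (11, 11, 9)


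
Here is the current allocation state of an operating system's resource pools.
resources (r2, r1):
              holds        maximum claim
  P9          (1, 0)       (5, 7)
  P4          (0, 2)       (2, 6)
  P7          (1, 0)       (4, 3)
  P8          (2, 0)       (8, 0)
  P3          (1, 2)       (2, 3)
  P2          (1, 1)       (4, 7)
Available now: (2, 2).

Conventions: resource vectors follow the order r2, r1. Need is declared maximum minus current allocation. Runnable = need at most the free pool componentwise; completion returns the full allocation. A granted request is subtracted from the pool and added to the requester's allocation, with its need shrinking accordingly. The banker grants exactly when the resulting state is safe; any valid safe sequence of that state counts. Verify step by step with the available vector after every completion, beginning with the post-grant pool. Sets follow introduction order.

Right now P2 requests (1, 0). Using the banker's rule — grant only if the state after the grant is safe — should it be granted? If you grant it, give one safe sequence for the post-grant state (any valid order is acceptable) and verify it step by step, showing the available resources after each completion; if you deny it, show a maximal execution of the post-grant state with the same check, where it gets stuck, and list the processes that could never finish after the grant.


GRANT: granting preserves safety; a valid post-grant sequence is P3, P4, P2, P7, P9, P8.
Key observation: after the grant the pool drops to (1, 2), which still lets P3 finish first and unwind the rest.
Verifying the post-grant state step by step:
  pool = (1, 2)
  P3: need (1, 1) fits (1, 2); releases (1, 2), pool now (2, 4)
  P4: need (2, 4) fits (2, 4); releases (0, 2), pool now (2, 6)
  P2: need (2, 6) fits (2, 6); releases (2, 1), pool now (4, 7)
  P7: need (3, 3) fits (4, 7); releases (1, 0), pool now (5, 7)
  P9: need (4, 7) fits (5, 7); releases (1, 0), pool now (6, 7)
  P8: need (6, 0) fits (6, 7); releases (2, 0), pool now (8, 7)


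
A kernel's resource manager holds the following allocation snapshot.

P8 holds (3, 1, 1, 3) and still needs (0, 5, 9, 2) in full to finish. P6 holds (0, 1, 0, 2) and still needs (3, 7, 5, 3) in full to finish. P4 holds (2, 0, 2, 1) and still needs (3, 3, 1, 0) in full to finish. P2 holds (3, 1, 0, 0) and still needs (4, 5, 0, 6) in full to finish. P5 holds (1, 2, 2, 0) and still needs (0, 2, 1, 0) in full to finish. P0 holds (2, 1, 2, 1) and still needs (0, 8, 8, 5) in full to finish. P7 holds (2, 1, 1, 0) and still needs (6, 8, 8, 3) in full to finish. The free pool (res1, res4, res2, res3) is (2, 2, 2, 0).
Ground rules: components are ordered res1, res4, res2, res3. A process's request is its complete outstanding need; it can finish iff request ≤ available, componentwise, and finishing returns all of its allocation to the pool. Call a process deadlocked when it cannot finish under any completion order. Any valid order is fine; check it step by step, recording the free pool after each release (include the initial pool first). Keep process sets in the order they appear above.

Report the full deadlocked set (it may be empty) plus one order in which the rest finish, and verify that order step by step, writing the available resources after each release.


Deadlocked set: P8, P6, P2, P0 and P7.
Key observation: the wall is res4: completing P5, P4 brings the pool only to (5, 4, 6, 1), and all the rest need more.
A valid finishing order for the others: P5, P4. Verifying each step:
  pool = (2, 2, 2, 0)
  P5: need (0, 2, 1, 0) fits (2, 2, 2, 0); releases (1, 2, 2, 0), pool now (3, 4, 4, 0)
  P4: need (3, 3, 1, 0) fits (3, 4, 4, 0); releases (2, 0, 2, 1), pool now (5, 4, 6, 1)
None of the blocked processes ever fits:
  P8 still needs (0, 5, 9, 2) but only (5, 4, 6, 1) is free — short on res4, res2 and res3
  P6 still needs (3, 7, 5, 3) but only (5, 4, 6, 1) is free — short on res4 and res3
  P2 still needs (4, 5, 0, 6) but only (5, 4, 6, 1) is free — short on res4 and res3
  P0 still needs (0, 8, 8, 5) but only (5, 4, 6, 1) is free — short on res4, res2 and res3
  P7 still needs (6, 8, 8, 3) but only (5, 4, 6, 1) is free — short on res1, res4, res2 and res3


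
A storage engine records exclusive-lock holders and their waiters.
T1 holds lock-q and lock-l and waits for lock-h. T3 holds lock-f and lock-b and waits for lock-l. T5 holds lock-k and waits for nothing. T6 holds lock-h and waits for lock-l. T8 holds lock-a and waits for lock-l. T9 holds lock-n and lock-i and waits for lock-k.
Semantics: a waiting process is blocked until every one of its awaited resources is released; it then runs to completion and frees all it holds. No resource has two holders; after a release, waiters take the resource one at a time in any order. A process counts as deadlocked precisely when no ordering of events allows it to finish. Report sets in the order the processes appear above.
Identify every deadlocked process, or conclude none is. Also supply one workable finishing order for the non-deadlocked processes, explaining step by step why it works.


Deadlocked set: T1, T3, T6 and T8.
Key observation: the knot is the closed ring of waits T1 -> T6 -> T1; T3 and T8 wait into the deadlock from upstream.
A valid finishing order for the others: T5, T9.
Walking it through:
  T5: no waits; runs immediately, freeing lock-k
  T9: everything it awaited (lock-k) is free; runs, freeing lock-n and lock-i


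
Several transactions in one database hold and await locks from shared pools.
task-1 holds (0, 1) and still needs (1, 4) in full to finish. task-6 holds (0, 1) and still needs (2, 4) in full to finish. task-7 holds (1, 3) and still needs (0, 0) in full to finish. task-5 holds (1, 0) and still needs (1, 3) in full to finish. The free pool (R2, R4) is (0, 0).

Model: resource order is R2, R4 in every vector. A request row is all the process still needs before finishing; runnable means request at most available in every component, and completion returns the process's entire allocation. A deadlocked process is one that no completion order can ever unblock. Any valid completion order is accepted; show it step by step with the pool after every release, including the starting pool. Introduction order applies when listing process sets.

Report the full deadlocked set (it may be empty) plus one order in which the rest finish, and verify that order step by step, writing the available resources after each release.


The deadlocked set is task-1 and task-6.
Key observation: task-7, task-5 can finish, but then (2, 3) is all there is, and the blocked group's R4 demands exceed it.
A valid finishing order for the others: task-7, task-5. Check, step by step:
  pool = (0, 0)
  run task-7 (needs (0, 0), free (0, 0)); after release of (1, 3) the pool is (1, 3)
  run task-5 (needs (1, 3), free (1, 3)); after release of (1, 0) the pool is (2, 3)
None of the blocked processes ever fits:
  blocked: task-1 wants (1, 4), pool (2, 3) — not enough R4
  blocked: task-6 wants (2, 4), pool (2, 3) — not enough R4


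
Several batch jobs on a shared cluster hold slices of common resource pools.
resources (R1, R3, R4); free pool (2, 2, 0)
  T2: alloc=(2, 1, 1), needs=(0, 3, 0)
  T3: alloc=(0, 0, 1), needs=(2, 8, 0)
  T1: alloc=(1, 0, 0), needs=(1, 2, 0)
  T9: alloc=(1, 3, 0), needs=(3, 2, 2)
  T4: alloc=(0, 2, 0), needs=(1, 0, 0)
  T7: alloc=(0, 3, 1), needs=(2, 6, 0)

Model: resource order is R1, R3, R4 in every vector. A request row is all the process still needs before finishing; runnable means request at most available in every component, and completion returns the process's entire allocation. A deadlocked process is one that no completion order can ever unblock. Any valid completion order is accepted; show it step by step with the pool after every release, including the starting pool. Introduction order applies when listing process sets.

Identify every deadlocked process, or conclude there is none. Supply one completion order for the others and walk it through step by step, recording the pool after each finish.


Deadlocked set: T3, T9 and T7.
Key observation: after T4, T1, T2 the pool peaks at (5, 5, 1), and each blocked process is short somewhere: T3 on R3; T9 on R4; T7 on R3.
The rest can finish in the order T4, T1, T2. Walking it through:
  pool = (2, 2, 0)
  run T4 (needs (1, 0, 0), free (2, 2, 0)); after release of (0, 2, 0) the pool is (2, 4, 0)
  run T1 (needs (1, 2, 0), free (2, 4, 0)); after release of (1, 0, 0) the pool is (3, 4, 0)
  run T2 (needs (0, 3, 0), free (3, 4, 0)); after release of (2, 1, 1) the pool is (5, 5, 1)
The stuck group stays short no matter what:
  T3 cannot run: need (2, 8, 0) vs free (5, 5, 1) (insufficient R3)
  T9 cannot run: need (3, 2, 2) vs free (5, 5, 1) (insufficient R4)
  T7 cannot run: need (2, 6, 0) vs free (5, 5, 1) (insufficient R3)


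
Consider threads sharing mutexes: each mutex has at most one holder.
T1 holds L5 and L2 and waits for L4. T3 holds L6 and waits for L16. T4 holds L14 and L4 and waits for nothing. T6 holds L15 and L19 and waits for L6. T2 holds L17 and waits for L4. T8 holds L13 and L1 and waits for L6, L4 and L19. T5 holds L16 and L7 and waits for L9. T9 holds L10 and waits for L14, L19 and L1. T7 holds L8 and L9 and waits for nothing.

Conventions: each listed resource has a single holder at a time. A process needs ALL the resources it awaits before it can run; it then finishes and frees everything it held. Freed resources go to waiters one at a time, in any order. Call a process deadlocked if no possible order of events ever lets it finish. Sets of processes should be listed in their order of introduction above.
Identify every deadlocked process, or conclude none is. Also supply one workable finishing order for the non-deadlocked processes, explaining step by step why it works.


Nothing here is deadlocked.
Key observation: no waiting chain loops back on itself — every chain ends at a process that waits on nothing, so everyone eventually runs.
One completion order for the rest: T4, T7, T5, T1, T2, T3, T6, T8, T9.
Step-by-step check:
  T4 waits on nothing -> runs at once and releases L14 and L4
  T7 waits on nothing -> runs at once and releases L8 and L9
  T5 waits on L9 — all released -> runs and releases L16 and L7
  T1 waits on L4 — all released -> runs and releases L5 and L2
  T2 waits on L4 — all released -> runs and releases L17
  T3 waits on L16 — all released -> runs and releases L6
  T6 waits on L6 — all released -> runs and releases L15 and L19
  T8 waits on L6, L4 and L19 — all released -> runs and releases L13 and L1
  T9 waits on L14, L19 and L1 — all released -> runs and releases L10


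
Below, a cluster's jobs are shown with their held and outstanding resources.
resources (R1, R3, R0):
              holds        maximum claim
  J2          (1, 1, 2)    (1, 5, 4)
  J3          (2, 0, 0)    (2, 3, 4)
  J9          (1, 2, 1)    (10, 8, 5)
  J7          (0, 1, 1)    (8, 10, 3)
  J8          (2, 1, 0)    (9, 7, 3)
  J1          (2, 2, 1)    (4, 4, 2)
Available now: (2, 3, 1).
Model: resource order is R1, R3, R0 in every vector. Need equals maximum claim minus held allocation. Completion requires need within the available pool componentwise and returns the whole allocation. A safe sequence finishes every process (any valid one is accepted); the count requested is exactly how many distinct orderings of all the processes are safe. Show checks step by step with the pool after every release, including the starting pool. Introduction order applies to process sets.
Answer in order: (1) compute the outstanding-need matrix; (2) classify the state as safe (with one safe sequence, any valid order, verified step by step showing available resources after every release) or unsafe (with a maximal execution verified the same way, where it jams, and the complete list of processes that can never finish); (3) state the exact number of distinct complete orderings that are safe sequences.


(1) Remaining need (order R1, R3, R0):
  J2: (0, 4, 2)
  J3: (0, 3, 4)
  J9: (9, 6, 4)
  J7: (8, 9, 2)
  J8: (7, 6, 3)
  J1: (2, 2, 1)
(2) The state is SAFE; one workable sequence: J1, J2, J3, J8, J9, J7.
Key observation: the order's first zero-slack moment is J1 ((2, 2, 1) needed, (2, 3, 1) free — a requested resource with nothing to spare).
Step-by-step check:
  pool = (2, 3, 1)
  J1: need (2, 2, 1) fits (2, 3, 1); releases (2, 2, 1), pool now (4, 5, 2)
  J2: need (0, 4, 2) fits (4, 5, 2); releases (1, 1, 2), pool now (5, 6, 4)
  J3: need (0, 3, 4) fits (5, 6, 4); releases (2, 0, 0), pool now (7, 6, 4)
  J8: need (7, 6, 3) fits (7, 6, 4); releases (2, 1, 0), pool now (9, 7, 4)
  J9: need (9, 6, 4) fits (9, 7, 4); releases (1, 2, 1), pool now (10, 9, 5)
  J7: need (8, 9, 2) fits (10, 9, 5); releases (0, 1, 1), pool now (10, 10, 6)
(3) The exact count: 1 of the possible complete orderings is a safe sequence.


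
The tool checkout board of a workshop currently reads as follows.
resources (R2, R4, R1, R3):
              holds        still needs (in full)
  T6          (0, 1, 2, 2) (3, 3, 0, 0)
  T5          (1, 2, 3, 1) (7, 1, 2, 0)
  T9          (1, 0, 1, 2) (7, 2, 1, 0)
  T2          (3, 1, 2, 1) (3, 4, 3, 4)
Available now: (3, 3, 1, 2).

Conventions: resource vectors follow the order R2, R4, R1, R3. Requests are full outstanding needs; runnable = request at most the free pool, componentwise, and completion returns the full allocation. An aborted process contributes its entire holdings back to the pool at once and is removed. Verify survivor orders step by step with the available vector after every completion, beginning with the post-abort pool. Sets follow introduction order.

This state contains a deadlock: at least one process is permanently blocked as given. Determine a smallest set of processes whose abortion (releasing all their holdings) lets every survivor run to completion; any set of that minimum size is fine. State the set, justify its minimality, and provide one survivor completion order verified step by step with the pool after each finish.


Abort T5.
Key observation: aborting T5 returns (1, 2, 3, 1), and T9 — hopeless before — runs at step 3 with the returned capacity in the pool.
Minimality: the empty abort set fails — the state is deadlocked as it stands.
One survivor order: T6, T2, T9. Walking it through (post-abort pool first):
  pool = (4, 5, 4, 3)
  run T6 (needs (3, 3, 0, 0), free (4, 5, 4, 3)); after release of (0, 1, 2, 2) the pool is (4, 6, 6, 5)
  run T2 (needs (3, 4, 3, 4), free (4, 6, 6, 5)); after release of (3, 1, 2, 1) the pool is (7, 7, 8, 6)
  run T9 (needs (7, 2, 1, 0), free (7, 7, 8, 6)); after release of (1, 0, 1, 2) the pool is (8, 7, 9, 8)


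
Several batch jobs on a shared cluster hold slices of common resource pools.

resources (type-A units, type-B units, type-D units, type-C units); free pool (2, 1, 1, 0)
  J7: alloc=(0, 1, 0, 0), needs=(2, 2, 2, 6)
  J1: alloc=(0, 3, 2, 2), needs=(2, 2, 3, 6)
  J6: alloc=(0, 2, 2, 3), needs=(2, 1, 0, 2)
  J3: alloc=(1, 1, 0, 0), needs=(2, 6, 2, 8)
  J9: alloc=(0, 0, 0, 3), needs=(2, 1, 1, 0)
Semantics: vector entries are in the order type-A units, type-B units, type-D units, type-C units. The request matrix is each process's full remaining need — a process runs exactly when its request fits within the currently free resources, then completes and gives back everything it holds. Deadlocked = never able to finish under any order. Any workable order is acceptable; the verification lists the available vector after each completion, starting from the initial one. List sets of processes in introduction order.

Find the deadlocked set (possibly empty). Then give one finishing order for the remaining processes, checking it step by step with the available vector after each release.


Nothing here is deadlocked.
Key observation: the pool covers J9 at once, and every later process fits after earlier releases.
The rest can finish in the order J9, J6, J1, J3, J7. Walking it through:
  pool = (2, 1, 1, 0)
  J9: need (2, 1, 1, 0) fits (2, 1, 1, 0); releases (0, 0, 0, 3), pool now (2, 1, 1, 3)
  J6: need (2, 1, 0, 2) fits (2, 1, 1, 3); releases (0, 2, 2, 3), pool now (2, 3, 3, 6)
  J1: need (2, 2, 3, 6) fits (2, 3, 3, 6); releases (0, 3, 2, 2), pool now (2, 6, 5, 8)
  J3: need (2, 6, 2, 8) fits (2, 6, 5, 8); releases (1, 1, 0, 0), pool now (3, 7, 5, 8)
  J7: need (2, 2, 2, 6) fits (3, 7, 5, 8); releases (0, 1, 0, 0), pool now (3, 8, 5, 8)


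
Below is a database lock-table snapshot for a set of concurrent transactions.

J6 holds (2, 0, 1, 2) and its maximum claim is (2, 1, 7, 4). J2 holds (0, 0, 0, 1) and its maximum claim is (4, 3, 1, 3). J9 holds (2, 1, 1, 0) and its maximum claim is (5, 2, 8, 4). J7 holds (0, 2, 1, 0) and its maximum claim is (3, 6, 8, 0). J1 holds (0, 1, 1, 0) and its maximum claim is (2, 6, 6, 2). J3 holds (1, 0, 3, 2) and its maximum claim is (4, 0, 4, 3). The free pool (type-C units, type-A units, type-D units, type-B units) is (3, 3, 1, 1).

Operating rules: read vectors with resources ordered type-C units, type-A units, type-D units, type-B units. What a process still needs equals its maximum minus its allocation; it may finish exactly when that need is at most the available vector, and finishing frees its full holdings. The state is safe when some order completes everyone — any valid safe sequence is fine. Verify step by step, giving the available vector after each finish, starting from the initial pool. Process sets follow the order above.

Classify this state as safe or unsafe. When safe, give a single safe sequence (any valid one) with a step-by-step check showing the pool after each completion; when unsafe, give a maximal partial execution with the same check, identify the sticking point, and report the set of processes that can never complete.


UNSAFE.
Key observation: no order helps: past J3, J2, the free pool tops out at (4, 3, 4, 4), below what each blocked process needs in type-D units.
A maximal execution: J3, J2 — then nothing else fits. Walking it through:
  pool = (3, 3, 1, 1)
  J3 needs (3, 0, 1, 1) <= (3, 3, 1, 1) -> finishes; pool += (1, 0, 3, 2) = (4, 3, 4, 3)
  J2 needs (4, 3, 1, 2) <= (4, 3, 4, 3) -> finishes; pool += (0, 0, 0, 1) = (4, 3, 4, 4)
  J6 cannot run: need (0, 1, 6, 2) vs free (4, 3, 4, 4) (insufficient type-D units)
  J9 cannot run: need (3, 1, 7, 4) vs free (4, 3, 4, 4) (insufficient type-D units)
  J7 cannot run: need (3, 4, 7, 0) vs free (4, 3, 4, 4) (insufficient type-A units and type-D units)
  J1 cannot run: need (2, 5, 5, 2) vs free (4, 3, 4, 4) (insufficient type-A units and type-D units)
Never able to finish: J6, J9, J7 and J1.


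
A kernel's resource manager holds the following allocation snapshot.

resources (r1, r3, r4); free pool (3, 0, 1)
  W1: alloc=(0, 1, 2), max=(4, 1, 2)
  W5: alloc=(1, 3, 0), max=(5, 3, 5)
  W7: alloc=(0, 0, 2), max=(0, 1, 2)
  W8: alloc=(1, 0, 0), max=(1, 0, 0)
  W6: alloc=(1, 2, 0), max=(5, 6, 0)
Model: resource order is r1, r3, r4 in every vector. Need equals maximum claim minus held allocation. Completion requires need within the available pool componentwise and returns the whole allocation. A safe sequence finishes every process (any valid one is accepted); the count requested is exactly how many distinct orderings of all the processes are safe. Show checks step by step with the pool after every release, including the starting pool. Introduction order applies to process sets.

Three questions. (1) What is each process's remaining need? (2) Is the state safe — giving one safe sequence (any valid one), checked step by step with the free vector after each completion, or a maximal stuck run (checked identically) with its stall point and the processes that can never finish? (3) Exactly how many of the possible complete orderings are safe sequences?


(1) Outstanding need per process (order r1, r3, r4):
  W1: (4, 0, 0)
  W5: (4, 0, 5)
  W7: (0, 1, 0)
  W8: (0, 0, 0)
  W6: (4, 4, 0)
(2) SAFE. One safe sequence: W8, W1, W7, W5, W6.
Key observation: the first exact fit in this order is W1 — it needs (4, 0, 0) with (4, 0, 1) free, meeting a requested resource to the last unit.
Check, step by step:
  pool = (3, 0, 1)
  W8 needs (0, 0, 0) <= (3, 0, 1) -> finishes; pool += (1, 0, 0) = (4, 0, 1)
  W1 needs (4, 0, 0) <= (4, 0, 1) -> finishes; pool += (0, 1, 2) = (4, 1, 3)
  W7 needs (0, 1, 0) <= (4, 1, 3) -> finishes; pool += (0, 0, 2) = (4, 1, 5)
  W5 needs (4, 0, 5) <= (4, 1, 5) -> finishes; pool += (1, 3, 0) = (5, 4, 5)
  W6 needs (4, 4, 0) <= (5, 4, 5) -> finishes; pool += (1, 2, 0) = (6, 6, 5)
(3) Precisely 1 of the possible complete orderings is a safe sequence.
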